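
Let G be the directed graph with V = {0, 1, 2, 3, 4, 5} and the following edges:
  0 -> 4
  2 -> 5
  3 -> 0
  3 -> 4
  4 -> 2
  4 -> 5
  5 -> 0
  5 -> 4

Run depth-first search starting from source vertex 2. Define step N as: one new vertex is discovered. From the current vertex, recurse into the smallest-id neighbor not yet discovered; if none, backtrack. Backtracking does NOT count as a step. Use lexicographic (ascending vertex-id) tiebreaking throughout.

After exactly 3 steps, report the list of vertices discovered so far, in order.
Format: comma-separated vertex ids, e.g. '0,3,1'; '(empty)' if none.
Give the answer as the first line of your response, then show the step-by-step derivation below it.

2,5,0

step 1: discover 2; path=2; order=2
step 2: discover 5; path=2>5; order=2,5
step 3: discover 0; path=2>5>0; order=2,5,0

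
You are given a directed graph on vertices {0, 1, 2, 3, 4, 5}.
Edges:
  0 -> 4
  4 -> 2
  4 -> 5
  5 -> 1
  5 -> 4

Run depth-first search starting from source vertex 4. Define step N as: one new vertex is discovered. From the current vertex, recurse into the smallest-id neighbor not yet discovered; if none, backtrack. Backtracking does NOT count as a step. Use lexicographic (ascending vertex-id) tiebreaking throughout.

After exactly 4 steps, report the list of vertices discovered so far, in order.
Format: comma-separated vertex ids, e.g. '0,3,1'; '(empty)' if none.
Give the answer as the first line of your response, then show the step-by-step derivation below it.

4,2,5,1

step 1: discover 4; path=4; order=4
step 2: discover 2; path=4>2; order=4,2
step 3: discover 5; path=4>5; order=4,2,5
step 4: discover 1; path=4>5>1; order=4,2,5,1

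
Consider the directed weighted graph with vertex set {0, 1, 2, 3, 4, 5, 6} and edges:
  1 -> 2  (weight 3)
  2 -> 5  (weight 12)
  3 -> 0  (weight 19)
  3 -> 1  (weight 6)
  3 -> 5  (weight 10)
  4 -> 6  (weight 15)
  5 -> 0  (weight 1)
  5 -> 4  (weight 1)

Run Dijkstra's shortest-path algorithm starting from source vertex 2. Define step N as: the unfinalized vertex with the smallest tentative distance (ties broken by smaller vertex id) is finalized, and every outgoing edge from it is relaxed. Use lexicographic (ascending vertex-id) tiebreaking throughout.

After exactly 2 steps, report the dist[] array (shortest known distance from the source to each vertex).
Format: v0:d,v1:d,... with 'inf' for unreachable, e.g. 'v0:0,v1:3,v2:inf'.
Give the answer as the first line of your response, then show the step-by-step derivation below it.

v0:13,v1:inf,v2:0,v3:inf,v4:13,v5:12,v6:inf

step 1: dist = v0:inf,v1:inf,v2:0,v3:inf,v4:inf,v5:12,v6:inf
step 2: dist = v0:13,v1:inf,v2:0,v3:inf,v4:13,v5:12,v6:inf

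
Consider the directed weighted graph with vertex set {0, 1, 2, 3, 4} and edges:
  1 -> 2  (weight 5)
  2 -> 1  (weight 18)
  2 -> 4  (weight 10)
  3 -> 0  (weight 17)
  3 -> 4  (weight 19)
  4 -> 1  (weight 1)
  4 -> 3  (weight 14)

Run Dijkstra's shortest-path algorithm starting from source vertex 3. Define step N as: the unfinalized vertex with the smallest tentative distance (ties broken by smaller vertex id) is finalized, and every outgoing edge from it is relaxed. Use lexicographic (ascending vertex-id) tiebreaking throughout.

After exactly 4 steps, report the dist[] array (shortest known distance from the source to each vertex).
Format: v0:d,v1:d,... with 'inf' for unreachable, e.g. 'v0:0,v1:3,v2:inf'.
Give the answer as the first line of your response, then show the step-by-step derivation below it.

v0:17,v1:20,v2:25,v3:0,v4:19

step 1: dist = v0:17,v1:inf,v2:inf,v3:0,v4:19
step 2: dist = v0:17,v1:inf,v2:inf,v3:0,v4:19
step 3: dist = v0:17,v1:20,v2:inf,v3:0,v4:19
step 4: dist = v0:17,v1:20,v2:25,v3:0,v4:19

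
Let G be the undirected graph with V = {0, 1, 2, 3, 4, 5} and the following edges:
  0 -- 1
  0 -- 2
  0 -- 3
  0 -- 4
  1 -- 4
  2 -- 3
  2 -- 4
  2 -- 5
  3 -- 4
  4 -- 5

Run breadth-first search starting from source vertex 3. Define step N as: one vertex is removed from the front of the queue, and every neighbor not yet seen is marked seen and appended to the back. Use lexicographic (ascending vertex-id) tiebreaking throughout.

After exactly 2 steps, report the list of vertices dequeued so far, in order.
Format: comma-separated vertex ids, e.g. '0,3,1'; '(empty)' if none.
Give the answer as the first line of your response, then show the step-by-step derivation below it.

3,0

step 1: dequeue 3; queue=[0,2,4]; order=3
step 2: dequeue 0; queue=[2,4,1]; order=3,0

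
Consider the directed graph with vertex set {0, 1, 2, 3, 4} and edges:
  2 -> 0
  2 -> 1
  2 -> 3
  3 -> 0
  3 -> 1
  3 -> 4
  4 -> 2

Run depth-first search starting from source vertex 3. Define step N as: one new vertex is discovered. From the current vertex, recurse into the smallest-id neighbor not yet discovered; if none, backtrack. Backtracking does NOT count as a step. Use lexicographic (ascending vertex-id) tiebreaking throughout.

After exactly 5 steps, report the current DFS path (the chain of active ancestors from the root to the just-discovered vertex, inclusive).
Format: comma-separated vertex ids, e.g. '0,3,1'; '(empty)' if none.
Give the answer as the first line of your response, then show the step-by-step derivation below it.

3,4,2

step 1: discover 3; path=3; order=3
step 2: discover 0; path=3>0; order=3,0
step 3: discover 1; path=3>1; order=3,0,1
step 4: discover 4; path=3>4; order=3,0,1,4
step 5: discover 2; path=3>4>2; order=3,0,1,4,2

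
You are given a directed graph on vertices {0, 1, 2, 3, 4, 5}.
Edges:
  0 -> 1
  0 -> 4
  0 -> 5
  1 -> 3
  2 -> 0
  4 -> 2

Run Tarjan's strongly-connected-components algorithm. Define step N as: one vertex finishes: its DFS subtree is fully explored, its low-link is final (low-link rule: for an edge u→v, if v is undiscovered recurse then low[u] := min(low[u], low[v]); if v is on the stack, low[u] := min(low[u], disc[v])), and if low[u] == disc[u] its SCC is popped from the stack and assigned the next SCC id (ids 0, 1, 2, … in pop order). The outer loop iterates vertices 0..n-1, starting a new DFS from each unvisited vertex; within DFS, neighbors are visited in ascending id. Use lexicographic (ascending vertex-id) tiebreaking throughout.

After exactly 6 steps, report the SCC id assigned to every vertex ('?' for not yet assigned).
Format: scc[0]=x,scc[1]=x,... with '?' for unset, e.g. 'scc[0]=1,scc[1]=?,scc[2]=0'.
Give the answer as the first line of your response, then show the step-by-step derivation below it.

scc[0]=3,scc[1]=1,scc[2]=3,scc[3]=0,scc[4]=3,scc[5]=2

step 1: low=(low[0]=0,low[1]=1,low[2]=?,low[3]=2,low[4]=?,low[5]=?); scc=(scc[0]=?,scc[1]=?,scc[2]=?,scc[3]=0,scc[4]=?,scc[5]=?)
step 2: low=(low[0]=0,low[1]=1,low[2]=?,low[3]=2,low[4]=?,low[5]=?); scc=(scc[0]=?,scc[1]=1,scc[2]=?,scc[3]=0,scc[4]=?,scc[5]=?)
step 3: low=(low[0]=0,low[1]=1,low[2]=0,low[3]=2,low[4]=3,low[5]=?); scc=(scc[0]=?,scc[1]=1,scc[2]=?,scc[3]=0,scc[4]=?,scc[5]=?)
step 4: low=(low[0]=0,low[1]=1,low[2]=0,low[3]=2,low[4]=0,low[5]=?); scc=(scc[0]=?,scc[1]=1,scc[2]=?,scc[3]=0,scc[4]=?,scc[5]=?)
step 5: low=(low[0]=0,low[1]=1,low[2]=0,low[3]=2,low[4]=0,low[5]=5); scc=(scc[0]=?,scc[1]=1,scc[2]=?,scc[3]=0,scc[4]=?,scc[5]=2)
step 6: low=(low[0]=0,low[1]=1,low[2]=0,low[3]=2,low[4]=0,low[5]=5); scc=(scc[0]=3,scc[1]=1,scc[2]=3,scc[3]=0,scc[4]=3,scc[5]=2)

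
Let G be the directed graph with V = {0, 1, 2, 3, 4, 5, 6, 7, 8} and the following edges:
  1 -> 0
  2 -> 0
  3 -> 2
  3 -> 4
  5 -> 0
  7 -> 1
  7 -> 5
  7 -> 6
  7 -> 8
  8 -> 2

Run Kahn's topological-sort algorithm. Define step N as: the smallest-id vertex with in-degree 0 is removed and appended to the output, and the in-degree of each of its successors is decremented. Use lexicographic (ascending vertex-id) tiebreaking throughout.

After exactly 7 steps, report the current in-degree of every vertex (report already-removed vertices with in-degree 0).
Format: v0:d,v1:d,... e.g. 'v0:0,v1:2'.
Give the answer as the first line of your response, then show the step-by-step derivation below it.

v0:1,v1:0,v2:0,v3:0,v4:0,v5:0,v6:0,v7:0,v8:0

step 1: output 3; order=[3]; indeg=(3,1,1,0,0,1,1,0,1)
step 2: output 4; order=[3,4]; indeg=(3,1,1,0,0,1,1,0,1)
step 3: output 7; order=[3,4,7]; indeg=(3,0,1,0,0,0,0,0,0)
step 4: output 1; order=[3,4,7,1]; indeg=(2,0,1,0,0,0,0,0,0)
step 5: output 5; order=[3,4,7,1,5]; indeg=(1,0,1,0,0,0,0,0,0)
step 6: output 6; order=[3,4,7,1,5,6]; indeg=(1,0,1,0,0,0,0,0,0)
step 7: output 8; order=[3,4,7,1,5,6,8]; indeg=(1,0,0,0,0,0,0,0,0)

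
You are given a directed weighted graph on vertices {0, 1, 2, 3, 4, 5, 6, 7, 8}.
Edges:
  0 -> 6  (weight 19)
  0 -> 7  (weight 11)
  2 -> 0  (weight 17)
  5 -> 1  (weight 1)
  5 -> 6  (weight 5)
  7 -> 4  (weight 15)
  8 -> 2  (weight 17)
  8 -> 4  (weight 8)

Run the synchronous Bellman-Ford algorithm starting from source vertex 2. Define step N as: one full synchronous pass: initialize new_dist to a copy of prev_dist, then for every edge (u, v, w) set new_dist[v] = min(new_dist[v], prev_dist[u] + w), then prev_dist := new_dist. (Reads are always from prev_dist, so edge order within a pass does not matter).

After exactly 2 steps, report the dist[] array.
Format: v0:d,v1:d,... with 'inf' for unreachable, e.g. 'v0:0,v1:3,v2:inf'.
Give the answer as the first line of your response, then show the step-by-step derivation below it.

v0:17,v1:inf,v2:0,v3:inf,v4:inf,v5:inf,v6:36,v7:28,v8:inf

step 1: dist = v0:17,v1:inf,v2:0,v3:inf,v4:inf,v5:inf,v6:inf,v7:inf,v8:inf
step 2: dist = v0:17,v1:inf,v2:0,v3:inf,v4:inf,v5:inf,v6:36,v7:28,v8:inf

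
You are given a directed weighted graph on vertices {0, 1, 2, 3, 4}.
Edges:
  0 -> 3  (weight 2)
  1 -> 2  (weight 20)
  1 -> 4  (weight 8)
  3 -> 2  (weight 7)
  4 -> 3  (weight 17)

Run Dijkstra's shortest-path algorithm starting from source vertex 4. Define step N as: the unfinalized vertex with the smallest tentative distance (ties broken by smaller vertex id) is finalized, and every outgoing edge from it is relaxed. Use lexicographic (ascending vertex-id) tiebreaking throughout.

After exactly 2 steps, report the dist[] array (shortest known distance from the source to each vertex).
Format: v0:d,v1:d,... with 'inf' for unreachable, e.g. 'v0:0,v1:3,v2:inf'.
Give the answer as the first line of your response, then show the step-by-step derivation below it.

v0:inf,v1:inf,v2:24,v3:17,v4:0

step 1: dist = v0:inf,v1:inf,v2:inf,v3:17,v4:0
step 2: dist = v0:inf,v1:inf,v2:24,v3:17,v4:0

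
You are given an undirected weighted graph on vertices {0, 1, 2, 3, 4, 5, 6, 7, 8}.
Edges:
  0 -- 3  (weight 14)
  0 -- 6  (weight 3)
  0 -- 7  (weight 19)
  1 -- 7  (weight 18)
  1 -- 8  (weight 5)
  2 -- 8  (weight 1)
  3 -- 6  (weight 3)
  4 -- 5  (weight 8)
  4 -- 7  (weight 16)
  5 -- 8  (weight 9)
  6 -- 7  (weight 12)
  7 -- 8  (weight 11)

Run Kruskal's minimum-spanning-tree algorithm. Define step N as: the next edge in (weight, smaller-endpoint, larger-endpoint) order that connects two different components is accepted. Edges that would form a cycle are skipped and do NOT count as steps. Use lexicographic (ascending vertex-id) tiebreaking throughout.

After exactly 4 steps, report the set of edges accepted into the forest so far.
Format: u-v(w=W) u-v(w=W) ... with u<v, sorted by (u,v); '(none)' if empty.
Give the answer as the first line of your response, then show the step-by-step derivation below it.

0-6(w=3) 1-8(w=5) 2-8(w=1) 3-6(w=3)

step 1: add edge 2-8 (w=1); MST = {2-8(w=1)}
step 2: add edge 0-6 (w=3); MST = {0-6(w=3) 2-8(w=1)}
step 3: add edge 3-6 (w=3); MST = {0-6(w=3) 2-8(w=1) 3-6(w=3)}
step 4: add edge 1-8 (w=5); MST = {0-6(w=3) 1-8(w=5) 2-8(w=1) 3-6(w=3)}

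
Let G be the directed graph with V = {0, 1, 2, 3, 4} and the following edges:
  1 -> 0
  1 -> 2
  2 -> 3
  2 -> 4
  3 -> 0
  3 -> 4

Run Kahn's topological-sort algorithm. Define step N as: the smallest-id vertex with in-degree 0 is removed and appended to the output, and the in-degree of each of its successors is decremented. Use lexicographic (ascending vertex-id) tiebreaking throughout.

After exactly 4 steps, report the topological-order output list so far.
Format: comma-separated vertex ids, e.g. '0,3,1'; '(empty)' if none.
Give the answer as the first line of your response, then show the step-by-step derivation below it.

1,2,3,0

step 1: output 1; order=[1]; indeg=(1,0,0,1,2)
step 2: output 2; order=[1,2]; indeg=(1,0,0,0,1)
step 3: output 3; order=[1,2,3]; indeg=(0,0,0,0,0)
step 4: output 0; order=[1,2,3,0]; indeg=(0,0,0,0,0)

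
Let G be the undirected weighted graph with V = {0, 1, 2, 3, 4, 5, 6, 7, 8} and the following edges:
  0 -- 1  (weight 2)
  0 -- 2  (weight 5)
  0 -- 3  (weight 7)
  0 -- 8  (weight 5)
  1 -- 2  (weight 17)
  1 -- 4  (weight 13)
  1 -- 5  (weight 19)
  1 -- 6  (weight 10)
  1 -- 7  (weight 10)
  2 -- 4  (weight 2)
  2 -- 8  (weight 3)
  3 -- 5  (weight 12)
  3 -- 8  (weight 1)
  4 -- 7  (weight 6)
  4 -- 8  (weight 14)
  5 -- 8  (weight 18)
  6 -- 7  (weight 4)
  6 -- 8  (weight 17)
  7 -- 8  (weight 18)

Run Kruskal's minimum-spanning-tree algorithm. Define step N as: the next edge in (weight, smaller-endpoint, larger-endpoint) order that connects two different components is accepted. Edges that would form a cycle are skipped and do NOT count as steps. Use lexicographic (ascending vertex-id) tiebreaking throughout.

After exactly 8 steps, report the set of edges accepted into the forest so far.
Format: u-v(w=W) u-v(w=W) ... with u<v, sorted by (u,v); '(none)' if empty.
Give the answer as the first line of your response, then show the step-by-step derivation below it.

0-1(w=2) 0-2(w=5) 2-4(w=2) 2-8(w=3) 3-5(w=12) 3-8(w=1) 4-7(w=6) 6-7(w=4)

step 1: add edge 3-8 (w=1); MST = {3-8(w=1)}
step 2: add edge 0-1 (w=2); MST = {0-1(w=2) 3-8(w=1)}
step 3: add edge 2-4 (w=2); MST = {0-1(w=2) 2-4(w=2) 3-8(w=1)}
step 4: add edge 2-8 (w=3); MST = {0-1(w=2) 2-4(w=2) 2-8(w=3) 3-8(w=1)}
step 5: add edge 6-7 (w=4); MST = {0-1(w=2) 2-4(w=2) 2-8(w=3) 3-8(w=1) 6-7(w=4)}
step 6: add edge 0-2 (w=5); MST = {0-1(w=2) 0-2(w=5) 2-4(w=2) 2-8(w=3) 3-8(w=1) 6-7(w=4)}
step 7: add edge 4-7 (w=6); MST = {0-1(w=2) 0-2(w=5) 2-4(w=2) 2-8(w=3) 3-8(w=1) 4-7(w=6) 6-7(w=4)}
step 8: add edge 3-5 (w=12); MST = {0-1(w=2) 0-2(w=5) 2-4(w=2) 2-8(w=3) 3-5(w=12) 3-8(w=1) 4-7(w=6) 6-7(w=4)}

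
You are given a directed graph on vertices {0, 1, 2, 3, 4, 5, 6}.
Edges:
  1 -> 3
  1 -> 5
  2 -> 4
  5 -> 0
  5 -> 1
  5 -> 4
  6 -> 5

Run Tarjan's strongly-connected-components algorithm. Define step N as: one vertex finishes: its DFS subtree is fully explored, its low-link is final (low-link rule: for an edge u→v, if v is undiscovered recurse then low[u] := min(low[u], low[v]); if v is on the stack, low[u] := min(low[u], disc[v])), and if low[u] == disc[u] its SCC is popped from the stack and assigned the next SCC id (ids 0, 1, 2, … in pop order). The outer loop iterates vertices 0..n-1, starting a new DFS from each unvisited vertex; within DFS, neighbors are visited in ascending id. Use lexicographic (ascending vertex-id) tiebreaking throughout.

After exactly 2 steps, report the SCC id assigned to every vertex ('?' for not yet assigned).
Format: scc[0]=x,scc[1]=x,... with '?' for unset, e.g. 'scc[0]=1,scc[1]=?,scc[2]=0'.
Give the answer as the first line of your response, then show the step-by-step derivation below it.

scc[0]=0,scc[1]=?,scc[2]=?,scc[3]=1,scc[4]=?,scc[5]=?,scc[6]=?

step 1: low=(low[0]=0,low[1]=?,low[2]=?,low[3]=?,low[4]=?,low[5]=?,low[6]=?); scc=(scc[0]=0,scc[1]=?,scc[2]=?,scc[3]=?,scc[4]=?,scc[5]=?,scc[6]=?)
step 2: low=(low[0]=0,low[1]=1,low[2]=?,low[3]=2,low[4]=?,low[5]=?,low[6]=?); scc=(scc[0]=0,scc[1]=?,scc[2]=?,scc[3]=1,scc[4]=?,scc[5]=?,scc[6]=?)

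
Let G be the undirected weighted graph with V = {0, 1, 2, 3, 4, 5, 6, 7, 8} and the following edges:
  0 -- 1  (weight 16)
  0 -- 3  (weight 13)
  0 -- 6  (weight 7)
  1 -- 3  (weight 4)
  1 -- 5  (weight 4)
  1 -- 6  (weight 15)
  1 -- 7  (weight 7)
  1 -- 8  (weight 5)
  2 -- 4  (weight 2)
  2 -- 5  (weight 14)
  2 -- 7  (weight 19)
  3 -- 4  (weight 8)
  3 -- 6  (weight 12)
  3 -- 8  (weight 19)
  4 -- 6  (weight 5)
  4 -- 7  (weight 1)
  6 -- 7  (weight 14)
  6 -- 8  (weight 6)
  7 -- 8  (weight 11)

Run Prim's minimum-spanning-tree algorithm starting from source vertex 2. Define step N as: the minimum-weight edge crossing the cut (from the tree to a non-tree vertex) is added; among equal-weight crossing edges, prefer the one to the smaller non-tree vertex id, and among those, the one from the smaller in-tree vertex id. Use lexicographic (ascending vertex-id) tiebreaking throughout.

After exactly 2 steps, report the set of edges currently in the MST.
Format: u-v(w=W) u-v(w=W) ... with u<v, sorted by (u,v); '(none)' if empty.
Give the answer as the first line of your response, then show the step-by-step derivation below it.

2-4(w=2) 4-7(w=1)

step 1: add edge 2-4 (w=2); MST = {2-4(w=2)}
step 2: add edge 4-7 (w=1); MST = {2-4(w=2) 4-7(w=1)}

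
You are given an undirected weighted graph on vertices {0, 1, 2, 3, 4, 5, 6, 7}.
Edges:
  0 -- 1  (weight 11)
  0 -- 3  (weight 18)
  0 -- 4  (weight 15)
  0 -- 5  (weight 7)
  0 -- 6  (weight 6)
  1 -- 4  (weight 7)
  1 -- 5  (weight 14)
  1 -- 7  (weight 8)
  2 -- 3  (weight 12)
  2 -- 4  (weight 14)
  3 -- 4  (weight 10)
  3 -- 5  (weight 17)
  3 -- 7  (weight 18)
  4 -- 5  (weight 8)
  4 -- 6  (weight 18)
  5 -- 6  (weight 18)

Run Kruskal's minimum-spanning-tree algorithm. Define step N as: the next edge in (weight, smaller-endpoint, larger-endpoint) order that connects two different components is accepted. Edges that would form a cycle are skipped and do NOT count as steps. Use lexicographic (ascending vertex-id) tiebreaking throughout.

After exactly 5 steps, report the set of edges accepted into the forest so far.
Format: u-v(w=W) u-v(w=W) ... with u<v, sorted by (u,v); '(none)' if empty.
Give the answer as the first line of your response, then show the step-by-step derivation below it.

0-5(w=7) 0-6(w=6) 1-4(w=7) 1-7(w=8) 4-5(w=8)

step 1: add edge 0-6 (w=6); MST = {0-6(w=6)}
step 2: add edge 0-5 (w=7); MST = {0-5(w=7) 0-6(w=6)}
step 3: add edge 1-4 (w=7); MST = {0-5(w=7) 0-6(w=6) 1-4(w=7)}
step 4: add edge 1-7 (w=8); MST = {0-5(w=7) 0-6(w=6) 1-4(w=7) 1-7(w=8)}
step 5: add edge 4-5 (w=8); MST = {0-5(w=7) 0-6(w=6) 1-4(w=7) 1-7(w=8) 4-5(w=8)}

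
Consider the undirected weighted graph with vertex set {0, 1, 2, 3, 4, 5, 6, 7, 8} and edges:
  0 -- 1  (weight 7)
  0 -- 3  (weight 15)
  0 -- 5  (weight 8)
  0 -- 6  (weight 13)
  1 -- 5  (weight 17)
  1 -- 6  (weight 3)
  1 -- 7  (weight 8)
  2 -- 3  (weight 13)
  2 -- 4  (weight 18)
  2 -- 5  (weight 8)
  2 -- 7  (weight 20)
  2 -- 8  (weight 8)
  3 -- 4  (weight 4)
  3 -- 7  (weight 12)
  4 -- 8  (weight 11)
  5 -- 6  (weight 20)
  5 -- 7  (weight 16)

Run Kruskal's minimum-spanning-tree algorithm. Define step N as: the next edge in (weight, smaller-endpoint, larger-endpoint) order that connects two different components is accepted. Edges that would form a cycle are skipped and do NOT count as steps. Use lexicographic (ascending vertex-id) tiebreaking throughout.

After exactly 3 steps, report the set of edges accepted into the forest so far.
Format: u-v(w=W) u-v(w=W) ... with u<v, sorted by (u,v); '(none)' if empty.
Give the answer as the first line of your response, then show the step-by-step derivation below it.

0-1(w=7) 1-6(w=3) 3-4(w=4)

step 1: add edge 1-6 (w=3); MST = {1-6(w=3)}
step 2: add edge 3-4 (w=4); MST = {1-6(w=3) 3-4(w=4)}
step 3: add edge 0-1 (w=7); MST = {0-1(w=7) 1-6(w=3) 3-4(w=4)}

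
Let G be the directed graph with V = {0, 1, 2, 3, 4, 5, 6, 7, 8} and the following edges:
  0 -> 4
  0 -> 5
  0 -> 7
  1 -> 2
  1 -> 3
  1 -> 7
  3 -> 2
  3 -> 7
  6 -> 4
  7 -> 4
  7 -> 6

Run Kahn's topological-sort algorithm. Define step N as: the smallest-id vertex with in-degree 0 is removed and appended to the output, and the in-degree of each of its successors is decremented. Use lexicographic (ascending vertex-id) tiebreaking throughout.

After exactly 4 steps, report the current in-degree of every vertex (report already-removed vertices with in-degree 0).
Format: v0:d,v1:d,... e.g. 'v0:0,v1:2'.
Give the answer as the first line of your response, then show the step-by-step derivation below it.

v0:0,v1:0,v2:0,v3:0,v4:2,v5:0,v6:1,v7:0,v8:0

step 1: output 0; order=[0]; indeg=(0,0,2,1,2,0,1,2,0)
step 2: output 1; order=[0,1]; indeg=(0,0,1,0,2,0,1,1,0)
step 3: output 3; order=[0,1,3]; indeg=(0,0,0,0,2,0,1,0,0)
step 4: output 2; order=[0,1,3,2]; indeg=(0,0,0,0,2,0,1,0,0)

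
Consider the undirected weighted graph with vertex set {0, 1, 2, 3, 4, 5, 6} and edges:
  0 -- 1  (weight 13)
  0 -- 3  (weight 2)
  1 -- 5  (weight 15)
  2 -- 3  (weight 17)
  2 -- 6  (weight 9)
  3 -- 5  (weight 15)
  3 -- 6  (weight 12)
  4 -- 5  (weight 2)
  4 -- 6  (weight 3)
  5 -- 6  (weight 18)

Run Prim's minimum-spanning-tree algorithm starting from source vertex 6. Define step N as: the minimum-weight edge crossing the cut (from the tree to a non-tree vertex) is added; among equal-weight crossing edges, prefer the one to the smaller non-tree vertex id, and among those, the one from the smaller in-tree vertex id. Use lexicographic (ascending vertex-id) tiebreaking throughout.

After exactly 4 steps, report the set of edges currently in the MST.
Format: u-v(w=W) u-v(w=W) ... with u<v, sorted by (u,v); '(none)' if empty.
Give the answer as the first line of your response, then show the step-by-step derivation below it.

2-6(w=9) 3-6(w=12) 4-5(w=2) 4-6(w=3)

step 1: add edge 4-6 (w=3); MST = {4-6(w=3)}
step 2: add edge 4-5 (w=2); MST = {4-5(w=2) 4-6(w=3)}
step 3: add edge 2-6 (w=9); MST = {2-6(w=9) 4-5(w=2) 4-6(w=3)}
step 4: add edge 3-6 (w=12); MST = {2-6(w=9) 3-6(w=12) 4-5(w=2) 4-6(w=3)}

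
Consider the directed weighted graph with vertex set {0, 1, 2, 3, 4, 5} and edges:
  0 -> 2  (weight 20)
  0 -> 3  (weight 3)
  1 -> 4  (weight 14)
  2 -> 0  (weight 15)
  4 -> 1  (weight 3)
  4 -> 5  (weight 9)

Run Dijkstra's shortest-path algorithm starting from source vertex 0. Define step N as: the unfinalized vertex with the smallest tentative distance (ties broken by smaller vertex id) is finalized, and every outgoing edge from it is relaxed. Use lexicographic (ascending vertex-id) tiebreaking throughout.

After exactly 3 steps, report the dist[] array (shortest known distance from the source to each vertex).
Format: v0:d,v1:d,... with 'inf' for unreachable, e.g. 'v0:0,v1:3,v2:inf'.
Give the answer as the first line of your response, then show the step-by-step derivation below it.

v0:0,v1:inf,v2:20,v3:3,v4:inf,v5:inf

step 1: dist = v0:0,v1:inf,v2:20,v3:3,v4:inf,v5:inf
step 2: dist = v0:0,v1:inf,v2:20,v3:3,v4:inf,v5:inf
step 3: dist = v0:0,v1:inf,v2:20,v3:3,v4:inf,v5:inf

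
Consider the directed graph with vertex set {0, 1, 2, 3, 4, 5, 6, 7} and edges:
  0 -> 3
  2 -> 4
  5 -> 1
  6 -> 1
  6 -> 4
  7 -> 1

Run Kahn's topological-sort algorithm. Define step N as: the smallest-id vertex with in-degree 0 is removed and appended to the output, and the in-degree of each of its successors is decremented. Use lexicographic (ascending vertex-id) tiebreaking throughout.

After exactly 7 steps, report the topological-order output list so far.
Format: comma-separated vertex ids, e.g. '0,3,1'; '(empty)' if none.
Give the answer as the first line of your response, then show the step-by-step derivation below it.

0,2,3,5,6,4,7

step 1: output 0; order=[0]; indeg=(0,3,0,0,2,0,0,0)
step 2: output 2; order=[0,2]; indeg=(0,3,0,0,1,0,0,0)
step 3: output 3; order=[0,2,3]; indeg=(0,3,0,0,1,0,0,0)
step 4: output 5; order=[0,2,3,5]; indeg=(0,2,0,0,1,0,0,0)
step 5: output 6; order=[0,2,3,5,6]; indeg=(0,1,0,0,0,0,0,0)
step 6: output 4; order=[0,2,3,5,6,4]; indeg=(0,1,0,0,0,0,0,0)
step 7: output 7; order=[0,2,3,5,6,4,7]; indeg=(0,0,0,0,0,0,0,0)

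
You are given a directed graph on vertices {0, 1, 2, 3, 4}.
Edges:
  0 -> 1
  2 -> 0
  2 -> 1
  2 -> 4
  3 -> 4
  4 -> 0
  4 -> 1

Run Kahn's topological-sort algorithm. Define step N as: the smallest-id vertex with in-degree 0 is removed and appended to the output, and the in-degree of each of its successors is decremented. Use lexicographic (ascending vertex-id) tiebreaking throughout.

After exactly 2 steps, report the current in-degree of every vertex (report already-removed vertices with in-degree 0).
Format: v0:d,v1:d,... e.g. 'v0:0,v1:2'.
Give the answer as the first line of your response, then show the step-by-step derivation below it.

v0:1,v1:2,v2:0,v3:0,v4:0

step 1: output 2; order=[2]; indeg=(1,2,0,0,1)
step 2: output 3; order=[2,3]; indeg=(1,2,0,0,0)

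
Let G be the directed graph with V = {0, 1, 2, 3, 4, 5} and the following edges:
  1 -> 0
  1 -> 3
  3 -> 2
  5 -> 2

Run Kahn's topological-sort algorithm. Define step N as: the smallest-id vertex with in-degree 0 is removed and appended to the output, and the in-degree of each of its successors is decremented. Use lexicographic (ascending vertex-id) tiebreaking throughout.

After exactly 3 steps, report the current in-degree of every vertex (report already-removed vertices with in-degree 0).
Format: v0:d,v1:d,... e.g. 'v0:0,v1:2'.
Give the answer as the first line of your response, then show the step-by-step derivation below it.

v0:0,v1:0,v2:1,v3:0,v4:0,v5:0

step 1: output 1; order=[1]; indeg=(0,0,2,0,0,0)
step 2: output 0; order=[1,0]; indeg=(0,0,2,0,0,0)
step 3: output 3; order=[1,0,3]; indeg=(0,0,1,0,0,0)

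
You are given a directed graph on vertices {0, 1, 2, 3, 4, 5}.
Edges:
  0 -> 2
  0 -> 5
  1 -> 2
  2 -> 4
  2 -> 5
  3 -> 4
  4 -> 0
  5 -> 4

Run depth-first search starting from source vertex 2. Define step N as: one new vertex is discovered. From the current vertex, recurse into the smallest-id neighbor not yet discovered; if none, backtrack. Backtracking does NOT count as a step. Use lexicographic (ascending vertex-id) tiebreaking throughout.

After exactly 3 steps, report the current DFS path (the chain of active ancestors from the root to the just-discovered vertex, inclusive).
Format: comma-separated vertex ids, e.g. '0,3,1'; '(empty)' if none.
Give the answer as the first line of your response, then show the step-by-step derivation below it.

2,4,0

step 1: discover 2; path=2; order=2
step 2: discover 4; path=2>4; order=2,4
step 3: discover 0; path=2>4>0; order=2,4,0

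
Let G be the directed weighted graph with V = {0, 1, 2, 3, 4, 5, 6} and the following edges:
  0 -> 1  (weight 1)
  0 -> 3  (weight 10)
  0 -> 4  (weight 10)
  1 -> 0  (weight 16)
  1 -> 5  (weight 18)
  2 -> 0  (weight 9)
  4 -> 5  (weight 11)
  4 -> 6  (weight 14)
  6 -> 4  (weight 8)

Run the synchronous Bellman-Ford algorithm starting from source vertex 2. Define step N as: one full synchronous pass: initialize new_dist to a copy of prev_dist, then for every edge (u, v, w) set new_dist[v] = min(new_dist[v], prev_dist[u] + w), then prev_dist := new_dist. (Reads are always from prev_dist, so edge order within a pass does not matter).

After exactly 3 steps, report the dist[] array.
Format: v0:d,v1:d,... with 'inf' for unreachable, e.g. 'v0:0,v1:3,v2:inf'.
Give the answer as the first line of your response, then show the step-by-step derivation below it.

v0:9,v1:10,v2:0,v3:19,v4:19,v5:28,v6:33

step 1: dist = v0:9,v1:inf,v2:0,v3:inf,v4:inf,v5:inf,v6:inf
step 2: dist = v0:9,v1:10,v2:0,v3:19,v4:19,v5:inf,v6:inf
step 3: dist = v0:9,v1:10,v2:0,v3:19,v4:19,v5:28,v6:33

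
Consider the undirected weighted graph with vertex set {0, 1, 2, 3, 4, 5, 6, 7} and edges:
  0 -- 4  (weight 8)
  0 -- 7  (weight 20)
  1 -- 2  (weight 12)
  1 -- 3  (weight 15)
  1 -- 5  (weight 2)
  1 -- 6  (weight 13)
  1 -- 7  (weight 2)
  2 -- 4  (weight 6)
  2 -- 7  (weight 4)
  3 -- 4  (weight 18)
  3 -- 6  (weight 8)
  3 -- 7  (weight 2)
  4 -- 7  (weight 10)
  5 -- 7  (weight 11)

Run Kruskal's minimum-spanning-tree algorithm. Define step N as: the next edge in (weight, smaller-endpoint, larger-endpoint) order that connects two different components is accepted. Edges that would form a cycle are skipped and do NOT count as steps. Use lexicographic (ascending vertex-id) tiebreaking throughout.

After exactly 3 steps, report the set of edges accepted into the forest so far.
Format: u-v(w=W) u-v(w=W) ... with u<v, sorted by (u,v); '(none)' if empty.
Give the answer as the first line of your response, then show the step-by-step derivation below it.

1-5(w=2) 1-7(w=2) 3-7(w=2)

step 1: add edge 1-5 (w=2); MST = {1-5(w=2)}
step 2: add edge 1-7 (w=2); MST = {1-5(w=2) 1-7(w=2)}
step 3: add edge 3-7 (w=2); MST = {1-5(w=2) 1-7(w=2) 3-7(w=2)}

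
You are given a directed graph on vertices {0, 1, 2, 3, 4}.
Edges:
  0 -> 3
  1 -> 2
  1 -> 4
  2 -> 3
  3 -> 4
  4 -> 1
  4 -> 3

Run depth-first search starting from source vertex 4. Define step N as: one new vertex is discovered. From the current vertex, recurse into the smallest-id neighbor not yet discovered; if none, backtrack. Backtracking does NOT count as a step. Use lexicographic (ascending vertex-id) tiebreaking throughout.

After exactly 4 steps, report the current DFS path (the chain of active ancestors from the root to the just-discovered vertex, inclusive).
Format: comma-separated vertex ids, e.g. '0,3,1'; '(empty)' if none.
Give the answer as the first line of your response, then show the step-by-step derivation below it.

4,1,2,3

step 1: discover 4; path=4; order=4
step 2: discover 1; path=4>1; order=4,1
step 3: discover 2; path=4>1>2; order=4,1,2
step 4: discover 3; path=4>1>2>3; order=4,1,2,3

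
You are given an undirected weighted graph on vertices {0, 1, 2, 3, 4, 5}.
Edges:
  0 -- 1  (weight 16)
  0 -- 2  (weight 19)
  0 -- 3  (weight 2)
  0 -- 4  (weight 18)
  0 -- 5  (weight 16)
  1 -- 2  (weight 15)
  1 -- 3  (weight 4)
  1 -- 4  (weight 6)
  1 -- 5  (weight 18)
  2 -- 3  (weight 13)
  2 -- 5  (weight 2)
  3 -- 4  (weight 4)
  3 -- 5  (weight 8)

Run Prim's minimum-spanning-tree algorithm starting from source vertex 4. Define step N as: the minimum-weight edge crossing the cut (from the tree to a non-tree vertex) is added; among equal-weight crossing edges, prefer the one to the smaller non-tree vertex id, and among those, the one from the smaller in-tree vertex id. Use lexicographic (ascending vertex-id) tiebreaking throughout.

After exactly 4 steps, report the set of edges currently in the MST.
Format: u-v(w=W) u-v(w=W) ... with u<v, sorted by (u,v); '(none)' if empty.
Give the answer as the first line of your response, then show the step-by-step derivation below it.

0-3(w=2) 1-3(w=4) 3-4(w=4) 3-5(w=8)

step 1: add edge 3-4 (w=4); MST = {3-4(w=4)}
step 2: add edge 0-3 (w=2); MST = {0-3(w=2) 3-4(w=4)}
step 3: add edge 1-3 (w=4); MST = {0-3(w=2) 1-3(w=4) 3-4(w=4)}
step 4: add edge 3-5 (w=8); MST = {0-3(w=2) 1-3(w=4) 3-4(w=4) 3-5(w=8)}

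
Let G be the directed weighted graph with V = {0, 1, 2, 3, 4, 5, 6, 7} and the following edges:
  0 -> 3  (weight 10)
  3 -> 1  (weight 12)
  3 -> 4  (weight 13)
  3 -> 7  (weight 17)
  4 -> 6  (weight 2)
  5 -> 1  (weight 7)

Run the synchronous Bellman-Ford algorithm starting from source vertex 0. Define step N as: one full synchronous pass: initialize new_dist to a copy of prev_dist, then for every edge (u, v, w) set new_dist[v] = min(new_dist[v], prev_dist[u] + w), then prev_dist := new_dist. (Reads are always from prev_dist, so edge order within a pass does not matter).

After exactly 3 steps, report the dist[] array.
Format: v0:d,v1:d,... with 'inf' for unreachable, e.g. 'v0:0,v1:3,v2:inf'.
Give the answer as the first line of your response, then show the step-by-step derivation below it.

v0:0,v1:22,v2:inf,v3:10,v4:23,v5:inf,v6:25,v7:27

step 1: dist = v0:0,v1:inf,v2:inf,v3:10,v4:inf,v5:inf,v6:inf,v7:inf
step 2: dist = v0:0,v1:22,v2:inf,v3:10,v4:23,v5:inf,v6:inf,v7:27
step 3: dist = v0:0,v1:22,v2:inf,v3:10,v4:23,v5:inf,v6:25,v7:27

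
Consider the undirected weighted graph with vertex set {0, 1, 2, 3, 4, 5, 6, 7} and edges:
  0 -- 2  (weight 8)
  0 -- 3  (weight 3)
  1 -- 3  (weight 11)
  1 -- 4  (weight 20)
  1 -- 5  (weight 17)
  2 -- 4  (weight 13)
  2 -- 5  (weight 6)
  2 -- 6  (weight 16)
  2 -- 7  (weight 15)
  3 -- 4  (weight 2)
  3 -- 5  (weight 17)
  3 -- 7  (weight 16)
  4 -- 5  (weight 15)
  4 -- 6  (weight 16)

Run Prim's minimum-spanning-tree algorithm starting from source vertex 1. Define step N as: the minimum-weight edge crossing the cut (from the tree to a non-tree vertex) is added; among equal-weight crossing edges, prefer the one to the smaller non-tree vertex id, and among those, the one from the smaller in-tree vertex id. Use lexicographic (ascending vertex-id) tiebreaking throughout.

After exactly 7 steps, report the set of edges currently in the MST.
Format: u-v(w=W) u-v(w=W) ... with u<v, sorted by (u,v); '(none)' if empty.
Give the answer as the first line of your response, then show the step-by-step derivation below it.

0-2(w=8) 0-3(w=3) 1-3(w=11) 2-5(w=6) 2-6(w=16) 2-7(w=15) 3-4(w=2)

step 1: add edge 1-3 (w=11); MST = {1-3(w=11)}
step 2: add edge 3-4 (w=2); MST = {1-3(w=11) 3-4(w=2)}
step 3: add edge 0-3 (w=3); MST = {0-3(w=3) 1-3(w=11) 3-4(w=2)}
step 4: add edge 0-2 (w=8); MST = {0-2(w=8) 0-3(w=3) 1-3(w=11) 3-4(w=2)}
step 5: add edge 2-5 (w=6); MST = {0-2(w=8) 0-3(w=3) 1-3(w=11) 2-5(w=6) 3-4(w=2)}
step 6: add edge 2-7 (w=15); MST = {0-2(w=8) 0-3(w=3) 1-3(w=11) 2-5(w=6) 2-7(w=15) 3-4(w=2)}
step 7: add edge 2-6 (w=16); MST = {0-2(w=8) 0-3(w=3) 1-3(w=11) 2-5(w=6) 2-6(w=16) 2-7(w=15) 3-4(w=2)}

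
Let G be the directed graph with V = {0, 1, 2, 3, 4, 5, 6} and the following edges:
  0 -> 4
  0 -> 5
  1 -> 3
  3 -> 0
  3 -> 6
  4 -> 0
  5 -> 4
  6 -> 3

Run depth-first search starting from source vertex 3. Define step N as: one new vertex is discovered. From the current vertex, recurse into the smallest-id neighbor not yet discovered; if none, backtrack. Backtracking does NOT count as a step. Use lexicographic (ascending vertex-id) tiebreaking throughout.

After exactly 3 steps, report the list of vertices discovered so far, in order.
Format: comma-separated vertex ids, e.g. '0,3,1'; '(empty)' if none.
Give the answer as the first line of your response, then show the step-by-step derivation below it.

3,0,4

step 1: discover 3; path=3; order=3
step 2: discover 0; path=3>0; order=3,0
step 3: discover 4; path=3>0>4; order=3,0,4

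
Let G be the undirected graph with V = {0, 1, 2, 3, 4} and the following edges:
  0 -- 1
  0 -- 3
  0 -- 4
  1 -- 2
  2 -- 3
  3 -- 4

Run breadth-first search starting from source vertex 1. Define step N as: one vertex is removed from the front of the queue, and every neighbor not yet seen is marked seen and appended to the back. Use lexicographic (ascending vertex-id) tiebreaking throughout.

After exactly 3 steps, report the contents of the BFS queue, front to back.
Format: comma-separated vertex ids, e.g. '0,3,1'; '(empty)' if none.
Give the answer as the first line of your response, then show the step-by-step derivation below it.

3,4

step 1: dequeue 1; queue=[0,2]; order=1
step 2: dequeue 0; queue=[2,3,4]; order=1,0
step 3: dequeue 2; queue=[3,4]; order=1,0,2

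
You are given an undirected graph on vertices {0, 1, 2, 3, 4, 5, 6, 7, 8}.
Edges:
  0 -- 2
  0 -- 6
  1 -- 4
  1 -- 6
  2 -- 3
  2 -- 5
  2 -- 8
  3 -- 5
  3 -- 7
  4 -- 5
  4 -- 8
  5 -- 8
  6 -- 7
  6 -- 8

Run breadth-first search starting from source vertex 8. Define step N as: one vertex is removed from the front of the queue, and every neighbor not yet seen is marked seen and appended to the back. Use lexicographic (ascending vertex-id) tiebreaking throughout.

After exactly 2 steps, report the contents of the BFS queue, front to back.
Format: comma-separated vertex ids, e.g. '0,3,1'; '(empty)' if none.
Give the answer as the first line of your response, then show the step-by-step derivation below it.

4,5,6,0,3

step 1: dequeue 8; queue=[2,4,5,6]; order=8
step 2: dequeue 2; queue=[4,5,6,0,3]; order=8,2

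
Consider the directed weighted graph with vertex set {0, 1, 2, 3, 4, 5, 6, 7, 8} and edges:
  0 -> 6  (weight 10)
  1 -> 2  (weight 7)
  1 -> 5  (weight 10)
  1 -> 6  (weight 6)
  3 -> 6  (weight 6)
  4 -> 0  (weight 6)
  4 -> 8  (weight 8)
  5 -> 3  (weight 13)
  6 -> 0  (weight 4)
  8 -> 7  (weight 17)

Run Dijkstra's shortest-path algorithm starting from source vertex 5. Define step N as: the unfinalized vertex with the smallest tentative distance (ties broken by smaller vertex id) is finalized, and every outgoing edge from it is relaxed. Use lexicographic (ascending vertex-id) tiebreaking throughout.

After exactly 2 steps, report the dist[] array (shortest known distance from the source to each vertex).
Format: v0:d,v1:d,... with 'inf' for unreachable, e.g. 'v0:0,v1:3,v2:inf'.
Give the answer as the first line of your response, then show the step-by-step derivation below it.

v0:inf,v1:inf,v2:inf,v3:13,v4:inf,v5:0,v6:19,v7:inf,v8:inf

step 1: dist = v0:inf,v1:inf,v2:inf,v3:13,v4:inf,v5:0,v6:inf,v7:inf,v8:inf
step 2: dist = v0:inf,v1:inf,v2:inf,v3:13,v4:inf,v5:0,v6:19,v7:inf,v8:inf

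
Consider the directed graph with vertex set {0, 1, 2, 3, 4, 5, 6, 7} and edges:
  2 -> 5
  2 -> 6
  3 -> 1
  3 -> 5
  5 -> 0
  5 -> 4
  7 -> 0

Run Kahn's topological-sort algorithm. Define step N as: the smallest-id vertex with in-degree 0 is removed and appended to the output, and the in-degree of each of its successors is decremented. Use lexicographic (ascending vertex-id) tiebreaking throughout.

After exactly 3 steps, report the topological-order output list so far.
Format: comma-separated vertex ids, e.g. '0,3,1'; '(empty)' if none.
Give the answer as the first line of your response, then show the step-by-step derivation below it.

2,3,1

step 1: output 2; order=[2]; indeg=(2,1,0,0,1,1,0,0)
step 2: output 3; order=[2,3]; indeg=(2,0,0,0,1,0,0,0)
step 3: output 1; order=[2,3,1]; indeg=(2,0,0,0,1,0,0,0)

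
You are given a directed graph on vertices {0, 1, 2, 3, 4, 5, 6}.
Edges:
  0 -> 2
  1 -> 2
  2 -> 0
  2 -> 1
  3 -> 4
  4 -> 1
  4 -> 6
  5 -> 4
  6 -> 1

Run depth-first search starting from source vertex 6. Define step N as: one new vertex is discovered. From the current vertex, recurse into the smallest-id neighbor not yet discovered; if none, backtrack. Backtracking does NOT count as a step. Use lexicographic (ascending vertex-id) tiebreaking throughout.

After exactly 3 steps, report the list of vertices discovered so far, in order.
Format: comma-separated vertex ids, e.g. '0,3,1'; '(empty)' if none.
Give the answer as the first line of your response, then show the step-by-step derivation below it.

6,1,2

step 1: discover 6; path=6; order=6
step 2: discover 1; path=6>1; order=6,1
step 3: discover 2; path=6>1>2; order=6,1,2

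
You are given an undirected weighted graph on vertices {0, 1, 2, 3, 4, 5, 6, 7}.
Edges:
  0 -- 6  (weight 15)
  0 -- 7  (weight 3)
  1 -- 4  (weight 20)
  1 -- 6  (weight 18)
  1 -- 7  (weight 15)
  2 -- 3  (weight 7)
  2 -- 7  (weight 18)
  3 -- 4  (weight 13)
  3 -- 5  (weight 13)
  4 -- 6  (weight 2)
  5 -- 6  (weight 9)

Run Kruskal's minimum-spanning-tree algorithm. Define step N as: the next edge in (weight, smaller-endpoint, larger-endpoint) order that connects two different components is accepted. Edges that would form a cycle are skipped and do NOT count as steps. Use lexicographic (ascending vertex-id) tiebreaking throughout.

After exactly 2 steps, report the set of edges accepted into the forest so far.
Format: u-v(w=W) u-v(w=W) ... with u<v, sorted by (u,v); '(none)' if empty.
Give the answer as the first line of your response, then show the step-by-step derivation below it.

0-7(w=3) 4-6(w=2)

step 1: add edge 4-6 (w=2); MST = {4-6(w=2)}
step 2: add edge 0-7 (w=3); MST = {0-7(w=3) 4-6(w=2)}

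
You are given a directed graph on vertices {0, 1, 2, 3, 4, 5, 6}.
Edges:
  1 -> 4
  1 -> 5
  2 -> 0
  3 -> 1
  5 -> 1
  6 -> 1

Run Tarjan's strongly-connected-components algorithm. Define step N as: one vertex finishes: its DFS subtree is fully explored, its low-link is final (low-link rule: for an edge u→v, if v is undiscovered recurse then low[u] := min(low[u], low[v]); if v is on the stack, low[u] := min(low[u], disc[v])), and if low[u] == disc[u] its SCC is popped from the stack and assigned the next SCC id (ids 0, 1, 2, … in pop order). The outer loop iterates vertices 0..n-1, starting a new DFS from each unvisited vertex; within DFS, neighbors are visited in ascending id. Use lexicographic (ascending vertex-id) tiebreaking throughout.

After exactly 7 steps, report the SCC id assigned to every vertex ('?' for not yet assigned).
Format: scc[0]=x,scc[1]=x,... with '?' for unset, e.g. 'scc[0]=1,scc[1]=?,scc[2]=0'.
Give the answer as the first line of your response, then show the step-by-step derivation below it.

scc[0]=0,scc[1]=2,scc[2]=3,scc[3]=4,scc[4]=1,scc[5]=2,scc[6]=5

step 1: low=(low[0]=0,low[1]=?,low[2]=?,low[3]=?,low[4]=?,low[5]=?,low[6]=?); scc=(scc[0]=0,scc[1]=?,scc[2]=?,scc[3]=?,scc[4]=?,scc[5]=?,scc[6]=?)
step 2: low=(low[0]=0,low[1]=1,low[2]=?,low[3]=?,low[4]=2,low[5]=?,low[6]=?); scc=(scc[0]=0,scc[1]=?,scc[2]=?,scc[3]=?,scc[4]=1,scc[5]=?,scc[6]=?)
step 3: low=(low[0]=0,low[1]=1,low[2]=?,low[3]=?,low[4]=2,low[5]=1,low[6]=?); scc=(scc[0]=0,scc[1]=?,scc[2]=?,scc[3]=?,scc[4]=1,scc[5]=?,scc[6]=?)
step 4: low=(low[0]=0,low[1]=1,low[2]=?,low[3]=?,low[4]=2,low[5]=1,low[6]=?); scc=(scc[0]=0,scc[1]=2,scc[2]=?,scc[3]=?,scc[4]=1,scc[5]=2,scc[6]=?)
step 5: low=(low[0]=0,low[1]=1,low[2]=4,low[3]=?,low[4]=2,low[5]=1,low[6]=?); scc=(scc[0]=0,scc[1]=2,scc[2]=3,scc[3]=?,scc[4]=1,scc[5]=2,scc[6]=?)
step 6: low=(low[0]=0,low[1]=1,low[2]=4,low[3]=5,low[4]=2,low[5]=1,low[6]=?); scc=(scc[0]=0,scc[1]=2,scc[2]=3,scc[3]=4,scc[4]=1,scc[5]=2,scc[6]=?)
step 7: low=(low[0]=0,low[1]=1,low[2]=4,low[3]=5,low[4]=2,low[5]=1,low[6]=6); scc=(scc[0]=0,scc[1]=2,scc[2]=3,scc[3]=4,scc[4]=1,scc[5]=2,scc[6]=5)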